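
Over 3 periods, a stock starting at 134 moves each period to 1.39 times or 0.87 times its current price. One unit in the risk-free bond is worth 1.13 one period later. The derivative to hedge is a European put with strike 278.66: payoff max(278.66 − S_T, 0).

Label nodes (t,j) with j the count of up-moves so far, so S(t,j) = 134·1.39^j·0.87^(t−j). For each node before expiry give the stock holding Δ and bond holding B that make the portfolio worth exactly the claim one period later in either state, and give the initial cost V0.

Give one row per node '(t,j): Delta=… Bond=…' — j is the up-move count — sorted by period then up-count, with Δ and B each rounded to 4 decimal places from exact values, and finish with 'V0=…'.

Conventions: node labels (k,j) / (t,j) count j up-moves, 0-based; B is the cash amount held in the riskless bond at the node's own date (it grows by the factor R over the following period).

Since d<R<u, set p* = (R−d)/(u−d) = 0.5000; price each node as the discounted p*-expectation of its children.
Expiry values: V(3,0)=190.4206, V(3,1)=137.6798, V(3,2)=53.4158, V(3,3)=0.0000
(2,0): S=101.4246. Δ = (V_up−V_dn)/(S_up−S_dn) = (137.6798−190.4206)/(140.9802−88.2394) = -1.0000. V = [p*·137.6798 + (1−p*)·190.4206]/1.13 = 145.1772. B = V − Δ·S = 246.6018.
(2,1): S=162.0462. Δ = (V_up−V_dn)/(S_up−S_dn) = (53.4158−137.6798)/(225.2442−140.9802) = -1.0000. V = [p*·53.4158 + (1−p*)·137.6798]/1.13 = 84.5556. B = V − Δ·S = 246.6018.
(2,2): S=258.9014. Δ = (V_up−V_dn)/(S_up−S_dn) = (0.0000−53.4158)/(359.8729−225.2442) = -0.3968. V = [p*·0.0000 + (1−p*)·53.4158]/1.13 = 23.6353. B = V − Δ·S = 126.3580.
(1,0): S=116.5800. Δ = (V_up−V_dn)/(S_up−S_dn) = (84.5556−145.1772)/(162.0462−101.4246) = -1.0000. V = [p*·84.5556 + (1−p*)·145.1772]/1.13 = 101.6517. B = V − Δ·S = 218.2317.
(1,1): S=186.2600. Δ = (V_up−V_dn)/(S_up−S_dn) = (23.6353−84.5556)/(258.9014−162.0462) = -0.6290. V = [p*·23.6353 + (1−p*)·84.5556]/1.13 = 47.8721. B = V − Δ·S = 165.0264.
(0,0): S=134.0000. Δ = (V_up−V_dn)/(S_up−S_dn) = (47.8721−101.6517)/(186.2600−116.5800) = -0.7718. V = [p*·47.8721 + (1−p*)·101.6517]/1.13 = 66.1609. B = V − Δ·S = 169.5832.
Sanity check at the root: Δ(0,0)·S0 + B(0,0) reproduces V0 = 66.1609.

(0,0): Delta=-0.7718 Bond=169.5832
(1,0): Delta=-1.0000 Bond=218.2317
(1,1): Delta=-0.6290 Bond=165.0264
(2,0): Delta=-1.0000 Bond=246.6018
(2,1): Delta=-1.0000 Bond=246.6018
(2,2): Delta=-0.3968 Bond=126.3580
V0=66.1609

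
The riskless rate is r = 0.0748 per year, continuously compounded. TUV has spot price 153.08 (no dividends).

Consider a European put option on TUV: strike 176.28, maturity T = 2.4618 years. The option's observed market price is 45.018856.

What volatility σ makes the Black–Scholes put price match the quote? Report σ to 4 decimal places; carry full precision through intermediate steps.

At σ = 0.5284 the Black–Scholes value reproduces the quote:
σ√T = 0.5284·√2.4618 = 0.829066
d₁ = (ln(S/K) + (r+σ²/2)T) / (σ√T) = (ln(153.08/176.28) + (0.0748+0.5284²/2)·2.4618) / 0.829066 = (-0.141113 + 0.527818) / 0.829066 = 0.466434
d₂ = d₁ − σ√T = 0.466434 − 0.829066 = -0.362632
e^{−rT} = 0.831817
N(−d₁) = 0.320452,  N(−d₂) = 0.641560
V = K·e^{−rT}·N(−d₂) − S·N(−d₁) = 94.073691 − 49.054835 = 45.018856 (equal to the quote); since ∂V/∂σ > 0 for all σ, the implied volatility is unique

sigma = 0.5284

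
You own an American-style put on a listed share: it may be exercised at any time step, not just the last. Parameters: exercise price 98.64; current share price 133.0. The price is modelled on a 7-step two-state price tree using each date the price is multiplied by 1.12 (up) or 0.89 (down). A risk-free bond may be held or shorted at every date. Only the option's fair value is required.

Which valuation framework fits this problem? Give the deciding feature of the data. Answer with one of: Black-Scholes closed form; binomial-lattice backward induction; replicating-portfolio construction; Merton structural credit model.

framework: binomial-lattice backward induction

Key observation: the put (strike 98.64 on spot 133) is American-style on a 7-step discrete price model, so the early-exercise decision at every node requires stepwise backward valuation — a closed form cannot price the exercise right.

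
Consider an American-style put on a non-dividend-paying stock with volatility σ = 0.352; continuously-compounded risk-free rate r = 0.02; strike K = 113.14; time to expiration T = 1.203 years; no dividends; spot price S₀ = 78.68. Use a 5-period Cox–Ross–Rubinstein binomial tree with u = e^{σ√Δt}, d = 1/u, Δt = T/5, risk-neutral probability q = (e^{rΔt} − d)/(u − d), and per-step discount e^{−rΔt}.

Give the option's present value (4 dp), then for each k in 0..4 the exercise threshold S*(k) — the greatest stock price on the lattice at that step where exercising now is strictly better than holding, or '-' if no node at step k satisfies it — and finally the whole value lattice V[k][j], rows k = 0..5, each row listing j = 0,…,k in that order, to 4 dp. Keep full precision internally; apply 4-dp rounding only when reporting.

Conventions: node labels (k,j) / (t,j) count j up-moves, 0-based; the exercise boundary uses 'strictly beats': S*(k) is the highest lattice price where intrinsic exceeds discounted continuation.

price = 36.6944
boundary = - 66.2032 55.7050 66.2032 78.6800
tree:
36.6944
46.9368 25.5593
57.4350 35.4912 14.6590
66.2685 46.9368 22.9917 5.4444
73.7012 57.4350 34.4600 10.3385 0.0000
79.9552 66.2685 46.9368 19.6319 0.0000 0.0000

Δt=0.24060  u=1.18846  d=0.84142  q=0.47084  discount=0.99520
step 5 (expiry): payoffs max(K−S,0) = 79.9552 66.2685 46.9368 19.6319 0.0000 0.0000
step 4: (k=4,j=0): S=39.4388, K−S=73.7012, hold=73.1580 ⇒ V=73.7012 exercise | (k=4,j=1): S=55.7050, K−S=57.4350, hold=56.8919 ⇒ V=57.4350 exercise | (k=4,j=2): S=78.6800, K−S=34.4600, hold=33.9169 ⇒ V=34.4600 exercise | (k=4,j=3): S=111.1308, K−S=2.0092, hold=10.3385 ⇒ V=10.3385 continue | (k=4,j=4): S=156.9656, K−S=0.0000, hold=0.0000 ⇒ V=0.0000 continue  boundary S*=78.6800
step 3: (k=3,j=0): S=46.8715, K−S=66.2685, hold=65.7253 ⇒ V=66.2685 exercise | (k=3,j=1): S=66.2032, K−S=46.9368, hold=46.3936 ⇒ V=46.9368 exercise | (k=3,j=2): S=93.5081, K−S=19.6319, hold=22.9917 ⇒ V=22.9917 continue | (k=3,j=3): S=132.0747, K−S=0.0000, hold=5.4444 ⇒ V=5.4444 continue  boundary S*=66.2032
step 2: (k=2,j=0): S=55.7050, K−S=57.4350, hold=56.8919 ⇒ V=57.4350 exercise | (k=2,j=1): S=78.6800, K−S=34.4600, hold=35.4912 ⇒ V=35.4912 continue | (k=2,j=2): S=111.1308, K−S=2.0092, hold=14.6590 ⇒ V=14.6590 continue  boundary S*=55.7050
step 1: (k=1,j=0): S=66.2032, K−S=46.9368, hold=46.8768 ⇒ V=46.9368 exercise | (k=1,j=1): S=93.5081, K−S=19.6319, hold=25.5593 ⇒ V=25.5593 continue  boundary S*=66.2032
step 0: (k=0,j=0): S=78.6800, K−S=34.4600, hold=36.6944 ⇒ V=36.6944 continue  boundary S*=-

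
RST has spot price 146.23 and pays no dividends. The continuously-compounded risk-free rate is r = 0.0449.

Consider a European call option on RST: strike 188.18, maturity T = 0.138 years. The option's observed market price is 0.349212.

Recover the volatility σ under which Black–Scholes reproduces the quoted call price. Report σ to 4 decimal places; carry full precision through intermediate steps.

At σ = 0.3734 the Black–Scholes value reproduces the quote:
σ√T = 0.3734·√0.138 = 0.138712
d₁ = (ln(S/K) + (r+σ²/2)T) / (σ√T) = (ln(146.23/188.18) + (0.0449+0.3734²/2)·0.138) / 0.138712 = (-0.252218 + 0.015817) / 0.138712 = -1.704262
d₂ = d₁ − σ√T = -1.704262 − 0.138712 = -1.842974
e^{−rT} = 0.993823
N(d₁) = 0.044166,  N(d₂) = 0.032666
V = S·N(d₁) − K·e^{−rT}·N(d₂) = 6.458402 − 6.109190 = 0.349212 (equal to the quote); since ∂V/∂σ > 0 for all σ, the implied volatility is unique

sigma = 0.3734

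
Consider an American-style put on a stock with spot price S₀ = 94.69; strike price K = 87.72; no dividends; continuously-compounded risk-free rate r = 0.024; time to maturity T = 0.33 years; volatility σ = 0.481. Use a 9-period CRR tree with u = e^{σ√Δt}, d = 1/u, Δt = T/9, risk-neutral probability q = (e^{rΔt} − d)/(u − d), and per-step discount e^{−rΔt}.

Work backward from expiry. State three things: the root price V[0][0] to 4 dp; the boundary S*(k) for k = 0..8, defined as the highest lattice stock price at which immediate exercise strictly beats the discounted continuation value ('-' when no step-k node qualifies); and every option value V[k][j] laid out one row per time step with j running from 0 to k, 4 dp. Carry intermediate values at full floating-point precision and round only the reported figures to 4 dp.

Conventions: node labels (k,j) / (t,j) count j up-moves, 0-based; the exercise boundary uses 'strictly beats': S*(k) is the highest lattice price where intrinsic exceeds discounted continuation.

Δt=0.03667, u=1.09648, d=0.91201, q=0.48176, disc=e^(-rΔt)=0.99912
k=9 terminal: V=max(K-S,0) → 46.3867 38.0264 27.9750 15.8905 1.3618 0.0000 0.0000 0.0000 0.0000 0.0000
k=8: j=0 S=45.3211 intr=42.3989 cont=42.3217 V=42.3989[EX]; j=1 S=54.4881 intr=33.2319 cont=33.1548 V=33.2319[EX]; j=2 S=65.5092 intr=22.2108 cont=22.1336 V=22.2108[EX]; j=3 S=78.7595 intr=8.9605 cont=8.8833 V=8.9605[EX]; j=4 S=94.6900 intr=0.0000 cont=0.7051 V=0.7051[hold]; j=5 S=113.8427 intr=0.0000 cont=0.0000 V=0.0000[hold]; j=6 S=136.8693 intr=0.0000 cont=0.0000 V=0.0000[hold]; j=7 S=164.5534 intr=0.0000 cont=0.0000 V=0.0000[hold]; j=8 S=197.8372 intr=0.0000 cont=0.0000 V=0.0000[hold]  S*(8)=78.7595
k=7: j=0 S=49.6936 intr=38.0264 cont=37.9492 V=38.0264[EX]; j=1 S=59.7450 intr=27.9750 cont=27.8978 V=27.9750[EX]; j=2 S=71.8295 intr=15.8905 cont=15.8134 V=15.8905[EX]; j=3 S=86.3582 intr=1.3618 cont=4.9790 V=4.9790[hold]; j=4 S=103.8256 intr=0.0000 cont=0.3651 V=0.3651[hold]; j=5 S=124.8261 intr=0.0000 cont=0.0000 V=0.0000[hold]; j=6 S=150.0743 intr=0.0000 cont=0.0000 V=0.0000[hold]; j=7 S=180.4294 intr=0.0000 cont=0.0000 V=0.0000[hold]  S*(7)=71.8295
k=6: j=0 S=54.4881 intr=33.2319 cont=33.1548 V=33.2319[EX]; j=1 S=65.5092 intr=22.2108 cont=22.1336 V=22.2108[EX]; j=2 S=78.7595 intr=8.9605 cont=10.6244 V=10.6244[hold]; j=3 S=94.6900 intr=0.0000 cont=2.7537 V=2.7537[hold]; j=4 S=113.8427 intr=0.0000 cont=0.1890 V=0.1890[hold]; j=5 S=136.8693 intr=0.0000 cont=0.0000 V=0.0000[hold]; j=6 S=164.5534 intr=0.0000 cont=0.0000 V=0.0000[hold]  S*(6)=65.5092
k=5: j=0 S=59.7450 intr=27.9750 cont=27.8978 V=27.9750[EX]; j=1 S=71.8295 intr=15.8905 cont=16.6143 V=16.6143[hold]; j=2 S=86.3582 intr=1.3618 cont=6.8266 V=6.8266[hold]; j=3 S=103.8256 intr=0.0000 cont=1.5168 V=1.5168[hold]; j=4 S=124.8261 intr=0.0000 cont=0.0979 V=0.0979[hold]; j=5 S=150.0743 intr=0.0000 cont=0.0000 V=0.0000[hold]  S*(5)=59.7450
k=4: j=0 S=65.5092 intr=22.2108 cont=22.4820 V=22.4820[hold]; j=1 S=78.7595 intr=8.9605 cont=11.8885 V=11.8885[hold]; j=2 S=94.6900 intr=0.0000 cont=4.2648 V=4.2648[hold]; j=3 S=113.8427 intr=0.0000 cont=0.8325 V=0.8325[hold]; j=4 S=136.8693 intr=0.0000 cont=0.0507 V=0.0507[hold]  S*(4)=-
k=3: j=0 S=71.8295 intr=15.8905 cont=17.3632 V=17.3632[hold]; j=1 S=86.3582 intr=1.3618 cont=8.2084 V=8.2084[hold]; j=2 S=103.8256 intr=0.0000 cont=2.6089 V=2.6089[hold]; j=3 S=124.8261 intr=0.0000 cont=0.4554 V=0.4554[hold]  S*(3)=-
k=2: j=0 S=78.7595 intr=8.9605 cont=12.9414 V=12.9414[hold]; j=1 S=94.6900 intr=0.0000 cont=5.5060 V=5.5060[hold]; j=2 S=113.8427 intr=0.0000 cont=1.5701 V=1.5701[hold]  S*(2)=-
k=1: j=0 S=86.3582 intr=1.3618 cont=9.3510 V=9.3510[hold]; j=1 S=103.8256 intr=0.0000 cont=3.6066 V=3.6066[hold]  S*(1)=-
k=0: j=0 S=94.6900 intr=0.0000 cont=6.5778 V=6.5778[hold]  S*(0)=-

price = 6.5778
boundary = - - - - - 59.7450 65.5092 71.8295 78.7595
tree:
6.5778
9.3510 3.6066
12.9414 5.5060 1.5701
17.3632 8.2084 2.6089 0.4554
22.4820 11.8885 4.2648 0.8325 0.0507
27.9750 16.6143 6.8266 1.5168 0.0979 0.0000
33.2319 22.2108 10.6244 2.7537 0.1890 0.0000 0.0000
38.0264 27.9750 15.8905 4.9790 0.3651 0.0000 0.0000 0.0000
42.3989 33.2319 22.2108 8.9605 0.7051 0.0000 0.0000 0.0000 0.0000
46.3867 38.0264 27.9750 15.8905 1.3618 0.0000 0.0000 0.0000 0.0000 0.0000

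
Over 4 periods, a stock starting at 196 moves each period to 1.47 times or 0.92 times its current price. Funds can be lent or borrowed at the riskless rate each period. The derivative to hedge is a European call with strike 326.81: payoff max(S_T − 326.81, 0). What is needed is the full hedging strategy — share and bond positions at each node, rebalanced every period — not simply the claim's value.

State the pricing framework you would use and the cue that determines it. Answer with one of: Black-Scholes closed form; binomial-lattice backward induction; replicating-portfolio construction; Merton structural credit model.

framework: replicating-portfolio construction

Key observation: a price alone would not answer the question — the per-node share/bond construction on the spot-196, 1.47/0.92 tree is required, and only the replicating-portfolio method yields it.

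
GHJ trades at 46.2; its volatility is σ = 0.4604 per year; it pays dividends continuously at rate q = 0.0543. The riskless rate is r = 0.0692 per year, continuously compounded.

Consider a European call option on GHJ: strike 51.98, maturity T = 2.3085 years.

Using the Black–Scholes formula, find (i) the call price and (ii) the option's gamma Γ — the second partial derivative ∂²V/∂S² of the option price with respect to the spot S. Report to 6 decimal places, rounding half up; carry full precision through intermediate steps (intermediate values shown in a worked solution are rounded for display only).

σ√T = 0.4604·√2.3085 = 0.699520
d₁ = (ln(S/K) + (r−q+σ²/2)T) / (σ√T) = (ln(46.2/51.98) + (0.0692−0.0543+0.4604²/2)·2.3085) / 0.699520 = (-0.117879 + 0.279061) / 0.699520 = 0.230417
d₂ = d₁ − σ√T = 0.230417 − 0.699520 = -0.469103
e^{−rT} = 0.852358
e^{−qT} = 0.882187
N(d₁) = 0.591116,  N(d₂) = 0.319498
Call price V = S·e^{−qT}·N(d₁) − K·e^{−rT}·N(d₂) = 24.092143 − 14.155552 = 9.936591
φ(d₁) = (1/√(2π))·e^{−d₁²/2} = 0.388491
Γ = e^{−qT}·φ(d₁) / (S·σ·√T) = 0.010605

price = 9.936591
Γ = 0.010605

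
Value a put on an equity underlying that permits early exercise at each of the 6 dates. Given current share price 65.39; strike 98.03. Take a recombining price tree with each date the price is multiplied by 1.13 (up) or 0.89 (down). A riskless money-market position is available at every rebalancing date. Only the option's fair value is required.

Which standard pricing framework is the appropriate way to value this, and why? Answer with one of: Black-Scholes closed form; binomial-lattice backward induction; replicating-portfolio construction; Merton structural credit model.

Key observation: with exercise allowed before expiry on a discrete up/down model (6 steps from spot 65.39), the strike-98.03 put's value must be rolled back through the tree testing early exercise at each node.

framework: binomial-lattice backward induction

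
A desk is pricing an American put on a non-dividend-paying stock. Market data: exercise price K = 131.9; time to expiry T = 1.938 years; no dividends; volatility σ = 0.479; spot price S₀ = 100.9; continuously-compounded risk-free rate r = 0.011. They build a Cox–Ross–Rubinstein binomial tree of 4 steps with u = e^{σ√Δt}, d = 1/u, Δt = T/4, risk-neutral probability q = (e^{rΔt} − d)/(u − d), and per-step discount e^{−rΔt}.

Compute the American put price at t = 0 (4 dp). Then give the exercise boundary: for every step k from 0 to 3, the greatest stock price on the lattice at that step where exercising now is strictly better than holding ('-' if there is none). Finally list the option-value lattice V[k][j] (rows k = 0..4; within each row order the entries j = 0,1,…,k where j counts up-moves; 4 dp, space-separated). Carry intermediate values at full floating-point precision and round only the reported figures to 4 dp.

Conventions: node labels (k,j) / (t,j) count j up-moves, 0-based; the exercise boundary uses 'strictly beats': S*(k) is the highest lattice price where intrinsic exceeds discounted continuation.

Δt=0.48450  u=1.39572  d=0.71647  q=0.42528  discount=0.99468
step 4 (expiry): payoffs max(K−S,0) = 105.3115 80.1045 31.0000 0.0000 0.0000
step 3: (k=3,j=0): S=37.1102, K−S=94.7898, hold=94.0887 ⇒ V=94.7898 exercise | (k=3,j=1): S=72.2923, K−S=59.6077, hold=58.9067 ⇒ V=59.6077 exercise | (k=3,j=2): S=140.8285, K−S=0.0000, hold=17.7217 ⇒ V=17.7217 continue | (k=3,j=3): S=274.3401, K−S=0.0000, hold=0.0000 ⇒ V=0.0000 continue  boundary S*=72.2923
step 2: (k=2,j=0): S=51.7955, K−S=80.1045, hold=79.4034 ⇒ V=80.1045 exercise | (k=2,j=1): S=100.9000, K−S=31.0000, hold=41.5724 ⇒ V=41.5724 continue | (k=2,j=2): S=196.5576, K−S=0.0000, hold=10.1309 ⇒ V=10.1309 continue  boundary S*=51.7955
step 1: (k=1,j=0): S=72.2923, K−S=59.6077, hold=63.3790 ⇒ V=63.3790 continue | (k=1,j=1): S=140.8285, K−S=0.0000, hold=28.0511 ⇒ V=28.0511 continue  boundary S*=-
step 0: (k=0,j=0): S=100.9000, K−S=31.0000, hold=48.0978 ⇒ V=48.0978 continue  boundary S*=-

price = 48.0978
boundary = - - 51.7955 72.2923
tree:
48.0978
63.3790 28.0511
80.1045 41.5724 10.1309
94.7898 59.6077 17.7217 0.0000
105.3115 80.1045 31.0000 0.0000 0.0000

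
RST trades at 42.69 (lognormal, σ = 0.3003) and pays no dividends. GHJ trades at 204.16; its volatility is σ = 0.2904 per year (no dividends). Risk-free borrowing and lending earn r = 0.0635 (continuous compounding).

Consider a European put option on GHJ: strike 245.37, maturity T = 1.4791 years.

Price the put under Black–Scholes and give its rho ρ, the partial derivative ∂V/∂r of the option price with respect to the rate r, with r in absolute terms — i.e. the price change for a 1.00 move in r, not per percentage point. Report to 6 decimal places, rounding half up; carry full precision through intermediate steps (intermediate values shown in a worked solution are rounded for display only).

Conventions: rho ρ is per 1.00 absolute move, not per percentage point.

σ√T = 0.2904·√1.4791 = 0.353179
d₁ = (ln(S/K) + (r+σ²/2)T) / (σ√T) = (ln(204.16/245.37) + (0.0635+0.2904²/2)·1.4791) / 0.353179 = (-0.183863 + 0.156291) / 0.353179 = -0.078070
d₂ = d₁ − σ√T = -0.078070 − 0.353179 = -0.431249
e^{−rT} = 0.910353
N(−d₁) = 0.531114,  N(−d₂) = 0.666856
Put price V = K·e^{−rT}·N(−d₂) − S·N(−d₁) = 148.957911 − 108.432164 = 40.525747
ρ = −K·T·e^{−rT}·N(−d₂) = -220.323646

price = 40.525747
ρ = -220.323646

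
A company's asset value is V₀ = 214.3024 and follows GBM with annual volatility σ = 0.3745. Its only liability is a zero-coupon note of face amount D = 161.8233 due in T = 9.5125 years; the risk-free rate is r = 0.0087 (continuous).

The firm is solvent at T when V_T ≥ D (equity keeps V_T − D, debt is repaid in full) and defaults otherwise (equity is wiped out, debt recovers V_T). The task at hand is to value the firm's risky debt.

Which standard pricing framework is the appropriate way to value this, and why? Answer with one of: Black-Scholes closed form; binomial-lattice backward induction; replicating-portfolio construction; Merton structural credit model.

framework: Merton structural credit model

Key observation: the data describe a firm's assets (V₀ = 214.3024, GBM) and a single zero-coupon debt of face 161.8233, so credit quantities follow from equity-as-call in the structural model.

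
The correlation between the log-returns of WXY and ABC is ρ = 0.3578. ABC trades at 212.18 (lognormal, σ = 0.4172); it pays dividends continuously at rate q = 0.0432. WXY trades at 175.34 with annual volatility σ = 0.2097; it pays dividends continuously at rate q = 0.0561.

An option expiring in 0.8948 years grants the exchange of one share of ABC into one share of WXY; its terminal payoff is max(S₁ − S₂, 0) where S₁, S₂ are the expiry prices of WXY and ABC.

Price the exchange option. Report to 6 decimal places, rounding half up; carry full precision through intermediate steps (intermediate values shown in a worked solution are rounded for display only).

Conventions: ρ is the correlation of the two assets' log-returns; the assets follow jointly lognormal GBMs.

exchange price = 12.617281

σ_eff = √(σ₁² + σ₂² − 2ρσ₁σ₂) = √(0.2097² + 0.4172² − 2·0.3578·0.2097·0.4172) = 0.394239
d₁ = (ln(S₁/S₂) + (q₂ − q₁ + σ_eff²/2)T) / (σ_eff√T) = (ln(175.34/212.18) + (0.0432 − 0.0561 + 0.077712)·0.8948) / 0.372926 = -0.355873
d₂ = d₁ − σ_eff√T = -0.355873 − 0.372926 = -0.728798
N(d₁) = 0.360968,  N(d₂) = 0.233062
V = S₁·e^{−q₁T}·N(d₁) − S₂·e^{−q₂T}·N(d₂) = 60.193399 − 47.576118 = 12.617281
Key observation: no risk-free rate is needed — with the second asset as numeraire the exchange option is a call on the ratio S₁/S₂, and r cancels out of the value.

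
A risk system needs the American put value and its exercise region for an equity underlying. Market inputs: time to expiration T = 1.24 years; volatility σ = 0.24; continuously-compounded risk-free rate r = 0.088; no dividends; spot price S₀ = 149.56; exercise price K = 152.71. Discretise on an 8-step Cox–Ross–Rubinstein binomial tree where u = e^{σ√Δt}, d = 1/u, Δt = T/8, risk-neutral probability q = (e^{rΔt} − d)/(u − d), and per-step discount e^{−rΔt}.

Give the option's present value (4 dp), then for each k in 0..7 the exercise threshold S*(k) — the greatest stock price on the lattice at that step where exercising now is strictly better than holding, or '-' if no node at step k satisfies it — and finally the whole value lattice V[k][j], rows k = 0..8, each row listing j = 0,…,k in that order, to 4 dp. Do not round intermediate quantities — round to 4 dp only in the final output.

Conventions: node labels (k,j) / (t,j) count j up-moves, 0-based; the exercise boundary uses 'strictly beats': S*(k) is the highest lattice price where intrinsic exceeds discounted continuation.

price = 11.8863
boundary = - - 123.8067 112.6441 123.8067 112.6441 123.8067 136.0755
tree:
11.8863
18.8295 6.4789
28.9033 11.0237 2.9067
40.0659 18.1868 5.4142 0.9193
50.2220 28.9033 9.8368 1.9159 0.1234
59.4625 40.0659 17.2788 3.9684 0.2774 0.0000
67.8698 50.2220 28.9033 8.1602 0.6236 0.0000 0.0000
75.5191 59.4625 40.0659 16.6345 1.4015 0.0000 0.0000 0.0000
82.4788 67.8698 50.2220 28.9033 3.1500 0.0000 0.0000 0.0000 0.0000

Δt=0.15500, u=1.09910, d=0.90984, q=0.54896, disc=e^(-rΔt)=0.98645
k=8 terminal: V=max(K-S,0) → 82.4788 67.8698 50.2220 28.9033 3.1500 0.0000 0.0000 0.0000 0.0000
k=7: j=0 S=77.1909 intr=75.5191 cont=73.4503 V=75.5191[EX]; j=1 S=93.2475 intr=59.4625 cont=57.3937 V=59.4625[EX]; j=2 S=112.6441 intr=40.0659 cont=37.9971 V=40.0659[EX]; j=3 S=136.0755 intr=16.6345 cont=14.5657 V=16.6345[EX]; j=4 S=164.3808 intr=0.0000 cont=1.4015 V=1.4015[hold]; j=5 S=198.5740 intr=0.0000 cont=0.0000 V=0.0000[hold]; j=6 S=239.8798 intr=0.0000 cont=0.0000 V=0.0000[hold]; j=7 S=289.7778 intr=0.0000 cont=0.0000 V=0.0000[hold]  S*(7)=136.0755
k=6: j=0 S=84.8402 intr=67.8698 cont=65.8010 V=67.8698[EX]; j=1 S=102.4880 intr=50.2220 cont=48.1532 V=50.2220[EX]; j=2 S=123.8067 intr=28.9033 cont=26.8345 V=28.9033[EX]; j=3 S=149.5600 intr=3.1500 cont=8.1602 V=8.1602[hold]; j=4 S=180.6703 intr=0.0000 cont=0.6236 V=0.6236[hold]; j=5 S=218.2519 intr=0.0000 cont=0.0000 V=0.0000[hold]; j=6 S=263.6510 intr=0.0000 cont=0.0000 V=0.0000[hold]  S*(6)=123.8067
k=5: j=0 S=93.2475 intr=59.4625 cont=57.3937 V=59.4625[EX]; j=1 S=112.6441 intr=40.0659 cont=37.9971 V=40.0659[EX]; j=2 S=136.0755 intr=16.6345 cont=17.2788 V=17.2788[hold]; j=3 S=164.3808 intr=0.0000 cont=3.9684 V=3.9684[hold]; j=4 S=198.5740 intr=0.0000 cont=0.2774 V=0.2774[hold]; j=5 S=239.8798 intr=0.0000 cont=0.0000 V=0.0000[hold]  S*(5)=112.6441
k=4: j=0 S=102.4880 intr=50.2220 cont=48.1532 V=50.2220[EX]; j=1 S=123.8067 intr=28.9033 cont=27.1834 V=28.9033[EX]; j=2 S=149.5600 intr=3.1500 cont=9.8368 V=9.8368[hold]; j=3 S=180.6703 intr=0.0000 cont=1.9159 V=1.9159[hold]; j=4 S=218.2519 intr=0.0000 cont=0.1234 V=0.1234[hold]  S*(4)=123.8067
k=3: j=0 S=112.6441 intr=40.0659 cont=37.9971 V=40.0659[EX]; j=1 S=136.0755 intr=16.6345 cont=18.1868 V=18.1868[hold]; j=2 S=164.3808 intr=0.0000 cont=5.4142 V=5.4142[hold]; j=3 S=198.5740 intr=0.0000 cont=0.9193 V=0.9193[hold]  S*(3)=112.6441
k=2: j=0 S=123.8067 intr=28.9033 cont=27.6751 V=28.9033[EX]; j=1 S=149.5600 intr=3.1500 cont=11.0237 V=11.0237[hold]; j=2 S=180.6703 intr=0.0000 cont=2.9067 V=2.9067[hold]  S*(2)=123.8067
k=1: j=0 S=136.0755 intr=16.6345 cont=18.8295 V=18.8295[hold]; j=1 S=164.3808 intr=0.0000 cont=6.4789 V=6.4789[hold]  S*(1)=-
k=0: j=0 S=149.5600 intr=3.1500 cont=11.8863 V=11.8863[hold]  S*(0)=-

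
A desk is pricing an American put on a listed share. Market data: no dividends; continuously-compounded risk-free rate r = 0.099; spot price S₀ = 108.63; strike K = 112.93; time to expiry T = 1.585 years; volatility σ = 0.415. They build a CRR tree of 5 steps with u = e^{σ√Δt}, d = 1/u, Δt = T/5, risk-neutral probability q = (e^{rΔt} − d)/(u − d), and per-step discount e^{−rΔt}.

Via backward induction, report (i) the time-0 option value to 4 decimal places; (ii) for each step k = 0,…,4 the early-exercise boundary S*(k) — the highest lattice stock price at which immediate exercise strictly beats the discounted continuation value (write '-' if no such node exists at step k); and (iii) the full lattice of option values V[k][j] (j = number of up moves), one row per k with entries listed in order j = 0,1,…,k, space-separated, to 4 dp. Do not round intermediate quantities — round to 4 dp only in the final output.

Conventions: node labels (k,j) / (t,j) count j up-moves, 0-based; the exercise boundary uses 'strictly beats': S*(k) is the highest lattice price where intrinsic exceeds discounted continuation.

price = 18.4218
boundary = - - 68.0767 53.8918 68.0767
tree:
18.4218
29.2949 9.1049
44.8533 16.1473 2.8938
59.0382 27.6446 6.0871 0.0000
70.2674 44.8533 12.8045 0.0000 0.0000
79.1569 59.0382 26.9348 0.0000 0.0000 0.0000

Δt=0.31700, u=1.26321, d=0.79163, q=0.50945, disc=e^(-rΔt)=0.96910
k=5 terminal: V=max(K-S,0) → 79.1569 59.0382 26.9348 0.0000 0.0000 0.0000
k=4: j=0 S=42.6626 intr=70.2674 cont=66.7784 V=70.2674[EX]; j=1 S=68.0767 intr=44.8533 cont=41.3643 V=44.8533[EX]; j=2 S=108.6300 intr=4.3000 cont=12.8045 V=12.8045[hold]; j=3 S=173.3409 intr=0.0000 cont=0.0000 V=0.0000[hold]; j=4 S=276.6002 intr=0.0000 cont=0.0000 V=0.0000[hold]  S*(4)=68.0767
k=3: j=0 S=53.8918 intr=59.0382 cont=55.5492 V=59.0382[EX]; j=1 S=85.9952 intr=26.9348 cont=27.6446 V=27.6446[hold]; j=2 S=137.2225 intr=0.0000 cont=6.0871 V=6.0871[hold]; j=3 S=218.9661 intr=0.0000 cont=0.0000 V=0.0000[hold]  S*(3)=53.8918
k=2: j=0 S=68.0767 intr=44.8533 cont=41.7147 V=44.8533[EX]; j=1 S=108.6300 intr=4.3000 cont=16.1473 V=16.1473[hold]; j=2 S=173.3409 intr=0.0000 cont=2.8938 V=2.8938[hold]  S*(2)=68.0767
k=1: j=0 S=85.9952 intr=26.9348 cont=29.2949 V=29.2949[hold]; j=1 S=137.2225 intr=0.0000 cont=9.1049 V=9.1049[hold]  S*(1)=-
k=0: j=0 S=108.6300 intr=4.3000 cont=18.4218 V=18.4218[hold]  S*(0)=-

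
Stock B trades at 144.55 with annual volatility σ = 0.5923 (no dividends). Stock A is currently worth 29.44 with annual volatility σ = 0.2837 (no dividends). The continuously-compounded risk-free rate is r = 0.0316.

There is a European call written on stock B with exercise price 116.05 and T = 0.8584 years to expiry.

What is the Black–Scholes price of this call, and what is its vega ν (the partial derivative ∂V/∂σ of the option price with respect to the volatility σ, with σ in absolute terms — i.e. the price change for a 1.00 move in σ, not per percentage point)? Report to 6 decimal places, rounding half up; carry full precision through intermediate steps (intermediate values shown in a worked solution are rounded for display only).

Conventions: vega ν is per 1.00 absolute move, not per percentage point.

σ√T = 0.5923·√0.8584 = 0.548765
d₁ = (ln(S/K) + (r+σ²/2)T) / (σ√T) = (ln(144.55/116.05) + (0.0316+0.5923²/2)·0.8584) / 0.548765 = (0.219604 + 0.177697) / 0.548765 = 0.723992
d₂ = d₁ − σ√T = 0.723992 − 0.548765 = 0.175226
e^{−rT} = 0.973239
N(d₁) = 0.765465,  N(d₂) = 0.569549
Call price V = S·N(d₁) − K·e^{−rT}·N(d₂) = 110.647901 − 64.327385 = 46.320516
φ(d₁) = (1/√(2π))·e^{−d₁²/2} = 0.306965
ν = S·φ(d₁)·√T = 41.110455

price = 46.320516
ν = 41.110455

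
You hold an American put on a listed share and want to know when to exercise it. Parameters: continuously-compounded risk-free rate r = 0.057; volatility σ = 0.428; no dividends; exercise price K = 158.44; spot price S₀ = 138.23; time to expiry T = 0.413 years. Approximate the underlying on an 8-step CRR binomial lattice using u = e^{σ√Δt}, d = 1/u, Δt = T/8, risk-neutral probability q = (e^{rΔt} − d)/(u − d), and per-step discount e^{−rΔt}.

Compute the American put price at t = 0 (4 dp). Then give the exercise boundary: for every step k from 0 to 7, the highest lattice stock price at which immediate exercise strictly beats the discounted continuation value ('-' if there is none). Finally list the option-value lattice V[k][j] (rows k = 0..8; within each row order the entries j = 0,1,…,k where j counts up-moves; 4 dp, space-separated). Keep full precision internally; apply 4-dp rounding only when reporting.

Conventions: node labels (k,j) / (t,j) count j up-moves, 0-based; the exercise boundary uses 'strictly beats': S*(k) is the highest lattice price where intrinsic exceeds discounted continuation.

Δt=0.05162, u=1.10213, d=0.90733, q=0.49084, disc=e^(-rΔt)=0.99706
k=8 terminal: V=max(K-S,0) → 94.9459 81.3140 64.7555 44.6419 20.2100 0.0000 0.0000 0.0000 0.0000
k=7: j=0 S=69.9789 intr=88.4611 cont=87.9956 V=88.4611[EX]; j=1 S=85.0030 intr=73.4370 cont=72.9714 V=73.4370[EX]; j=2 S=103.2527 intr=55.1873 cont=54.7217 V=55.1873[EX]; j=3 S=125.4206 intr=33.0194 cont=32.5539 V=33.0194[EX]; j=4 S=152.3477 intr=6.0923 cont=10.2600 V=10.2600[hold]; j=5 S=185.0560 intr=0.0000 cont=0.0000 V=0.0000[hold]; j=6 S=224.7865 intr=0.0000 cont=0.0000 V=0.0000[hold]; j=7 S=273.0471 intr=0.0000 cont=0.0000 V=0.0000[hold]  S*(7)=125.4206
k=6: j=0 S=77.1260 intr=81.3140 cont=80.8485 V=81.3140[EX]; j=1 S=93.6845 intr=64.7555 cont=64.2899 V=64.7555[EX]; j=2 S=113.7981 intr=44.6419 cont=44.1763 V=44.6419[EX]; j=3 S=138.2300 intr=20.2100 cont=21.7841 V=21.7841[hold]; j=4 S=167.9073 intr=0.0000 cont=5.2087 V=5.2087[hold]; j=5 S=203.9561 intr=0.0000 cont=0.0000 V=0.0000[hold]; j=6 S=247.7444 intr=0.0000 cont=0.0000 V=0.0000[hold]  S*(6)=113.7981
k=5: j=0 S=85.0030 intr=73.4370 cont=72.9714 V=73.4370[EX]; j=1 S=103.2527 intr=55.1873 cont=54.7217 V=55.1873[EX]; j=2 S=125.4206 intr=33.0194 cont=33.3243 V=33.3243[hold]; j=3 S=152.3477 intr=6.0923 cont=13.6082 V=13.6082[hold]; j=4 S=185.0560 intr=0.0000 cont=2.6443 V=2.6443[hold]; j=5 S=224.7865 intr=0.0000 cont=0.0000 V=0.0000[hold]  S*(5)=103.2527
k=4: j=0 S=93.6845 intr=64.7555 cont=64.2899 V=64.7555[EX]; j=1 S=113.7981 intr=44.6419 cont=44.3255 V=44.6419[EX]; j=2 S=138.2300 intr=20.2100 cont=23.5774 V=23.5774[hold]; j=3 S=167.9073 intr=0.0000 cont=8.2025 V=8.2025[hold]; j=4 S=203.9561 intr=0.0000 cont=1.3424 V=1.3424[hold]  S*(4)=113.7981
k=3: j=0 S=103.2527 intr=55.1873 cont=54.7217 V=55.1873[EX]; j=1 S=125.4206 intr=33.0194 cont=34.2019 V=34.2019[hold]; j=2 S=152.3477 intr=6.0923 cont=15.9838 V=15.9838[hold]; j=3 S=185.0560 intr=0.0000 cont=4.8211 V=4.8211[hold]  S*(3)=103.2527
k=2: j=0 S=113.7981 intr=44.6419 cont=44.7550 V=44.7550[hold]; j=1 S=138.2300 intr=20.2100 cont=25.1856 V=25.1856[hold]; j=2 S=167.9073 intr=0.0000 cont=10.4739 V=10.4739[hold]  S*(2)=-
k=1: j=0 S=125.4206 intr=33.0194 cont=35.0464 V=35.0464[hold]; j=1 S=152.3477 intr=6.0923 cont=17.9118 V=17.9118[hold]  S*(1)=-
k=0: j=0 S=138.2300 intr=20.2100 cont=26.5578 V=26.5578[hold]  S*(0)=-

price = 26.5578
boundary = - - - 103.2527 113.7981 103.2527 113.7981 125.4206
tree:
26.5578
35.0464 17.9118
44.7550 25.1856 10.4739
55.1873 34.2019 15.9838 4.8211
64.7555 44.6419 23.5774 8.2025 1.3424
73.4370 55.1873 33.3243 13.6082 2.6443 0.0000
81.3140 64.7555 44.6419 21.7841 5.2087 0.0000 0.0000
88.4611 73.4370 55.1873 33.0194 10.2600 0.0000 0.0000 0.0000
94.9459 81.3140 64.7555 44.6419 20.2100 0.0000 0.0000 0.0000 0.0000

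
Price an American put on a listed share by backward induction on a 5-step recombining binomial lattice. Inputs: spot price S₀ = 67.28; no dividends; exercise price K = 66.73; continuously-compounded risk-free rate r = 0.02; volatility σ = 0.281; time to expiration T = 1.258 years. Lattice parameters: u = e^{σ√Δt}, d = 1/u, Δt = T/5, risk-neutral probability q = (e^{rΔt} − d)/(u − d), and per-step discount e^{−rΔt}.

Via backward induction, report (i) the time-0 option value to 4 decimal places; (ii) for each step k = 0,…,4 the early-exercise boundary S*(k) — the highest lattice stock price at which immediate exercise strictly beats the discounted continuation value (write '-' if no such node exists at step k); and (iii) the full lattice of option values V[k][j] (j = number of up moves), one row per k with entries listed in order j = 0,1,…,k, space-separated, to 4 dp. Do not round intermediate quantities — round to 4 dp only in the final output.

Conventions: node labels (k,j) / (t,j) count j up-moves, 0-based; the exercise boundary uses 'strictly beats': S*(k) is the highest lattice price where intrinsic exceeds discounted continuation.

params: Δt=0.25160 u=1.15137 d=0.86853 q=0.48266 e^(-rΔt)=0.99498
t_5 payoffs: 33.4779 22.6496 8.2951 0.0000 0.0000 0.0000
t_4: node(4,0) S=38.2854 payoff=28.4446 vs cont=28.1097 → 28.4446 [stop]  node(4,1) S=50.7527 payoff=15.9773 vs cont=15.6423 → 15.9773 [stop]  node(4,2) S=67.2800 payoff=0.0000 vs cont=4.2698 → 4.2698 [wait]  node(4,3) S=89.1893 payoff=0.0000 vs cont=0.0000 → 0.0000 [wait]  node(4,4) S=118.2332 payoff=0.0000 vs cont=0.0000 → 0.0000 [wait]  ⇒ S*(4)=50.7527
t_3: node(3,0) S=44.0804 payoff=22.6496 vs cont=22.3146 → 22.6496 [stop]  node(3,1) S=58.4349 payoff=8.2951 vs cont=10.2748 → 10.2748 [wait]  node(3,2) S=77.4639 payoff=0.0000 vs cont=2.1979 → 2.1979 [wait]  node(3,3) S=102.6895 payoff=0.0000 vs cont=0.0000 → 0.0000 [wait]  ⇒ S*(3)=44.0804
t_2: node(2,0) S=50.7527 payoff=15.9773 vs cont=16.5931 → 16.5931 [wait]  node(2,1) S=67.2800 payoff=0.0000 vs cont=6.3444 → 6.3444 [wait]  node(2,2) S=89.1893 payoff=0.0000 vs cont=1.1314 → 1.1314 [wait]  ⇒ S*(2)=-
t_1: node(1,0) S=58.4349 payoff=8.2951 vs cont=11.5880 → 11.5880 [wait]  node(1,1) S=77.4639 payoff=0.0000 vs cont=3.8091 → 3.8091 [wait]  ⇒ S*(1)=-
t_0: node(0,0) S=67.2800 payoff=0.0000 vs cont=7.7941 → 7.7941 [wait]  ⇒ S*(0)=-

price = 7.7941
boundary = - - - 44.0804 50.7527
tree:
7.7941
11.5880 3.8091
16.5931 6.3444 1.1314
22.6496 10.2748 2.1979 0.0000
28.4446 15.9773 4.2698 0.0000 0.0000
33.4779 22.6496 8.2951 0.0000 0.0000 0.0000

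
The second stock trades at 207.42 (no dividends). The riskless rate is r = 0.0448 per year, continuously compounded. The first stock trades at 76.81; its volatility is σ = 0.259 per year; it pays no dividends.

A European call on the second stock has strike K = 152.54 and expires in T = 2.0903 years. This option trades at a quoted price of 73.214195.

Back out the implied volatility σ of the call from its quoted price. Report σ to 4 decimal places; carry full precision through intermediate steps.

sigma = 0.2614

At σ = 0.2614 the Black–Scholes value reproduces the quote:
σ√T = 0.2614·√2.0903 = 0.377929
d₁ = (ln(S/K) + (r+σ²/2)T) / (σ√T) = (ln(207.42/152.54) + (0.0448+0.2614²/2)·2.0903) / 0.377929 = (0.307319 + 0.165060) / 0.377929 = 1.249917
d₂ = d₁ − σ√T = 1.249917 − 0.377929 = 0.871988
e^{−rT} = 0.910606
N(d₁) = 0.894335,  N(d₂) = 0.808392
V = S·N(d₁) − K·e^{−rT}·N(d₂) = 185.502963 − 112.288768 = 73.214195 (equal to the quote); since ∂V/∂σ > 0 for all σ, the implied volatility is unique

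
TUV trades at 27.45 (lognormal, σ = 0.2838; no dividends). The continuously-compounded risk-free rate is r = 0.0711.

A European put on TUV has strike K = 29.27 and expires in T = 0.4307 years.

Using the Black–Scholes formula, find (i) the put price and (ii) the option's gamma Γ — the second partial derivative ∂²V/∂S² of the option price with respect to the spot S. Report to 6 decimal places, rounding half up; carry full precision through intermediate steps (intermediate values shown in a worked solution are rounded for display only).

price = 2.573552
Γ = 0.077735

σ√T = 0.2838·√0.4307 = 0.186252
d₁ = (ln(S/K) + (r+σ²/2)T) / (σ√T) = (ln(27.45/29.27) + (0.0711+0.2838²/2)·0.4307) / 0.186252 = (-0.064197 + 0.047968) / 0.186252 = -0.087137
d₂ = d₁ − σ√T = -0.087137 − 0.186252 = -0.273388
e^{−rT} = 0.969841
N(−d₁) = 0.534719,  N(−d₂) = 0.607723
Put price V = K·e^{−rT}·N(−d₂) − S·N(−d₁) = 17.251578 − 14.678025 = 2.573552
φ(d₁) = (1/√(2π))·e^{−d₁²/2} = 0.397431
Γ = φ(d₁) / (S·σ·√T) = 0.077735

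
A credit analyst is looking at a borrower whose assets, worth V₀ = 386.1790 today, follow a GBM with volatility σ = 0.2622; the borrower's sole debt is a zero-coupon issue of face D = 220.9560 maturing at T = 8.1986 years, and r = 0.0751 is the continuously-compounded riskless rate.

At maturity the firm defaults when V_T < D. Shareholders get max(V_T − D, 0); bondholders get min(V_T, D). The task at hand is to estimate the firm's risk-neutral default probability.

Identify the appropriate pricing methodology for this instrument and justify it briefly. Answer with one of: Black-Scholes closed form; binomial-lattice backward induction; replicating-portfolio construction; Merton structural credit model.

Key observation: the data describe a firm's assets (V₀ = 386.1790, GBM) and a single zero-coupon debt of face 220.9560, so credit quantities follow from equity-as-call in the structural model.

framework: Merton structural credit model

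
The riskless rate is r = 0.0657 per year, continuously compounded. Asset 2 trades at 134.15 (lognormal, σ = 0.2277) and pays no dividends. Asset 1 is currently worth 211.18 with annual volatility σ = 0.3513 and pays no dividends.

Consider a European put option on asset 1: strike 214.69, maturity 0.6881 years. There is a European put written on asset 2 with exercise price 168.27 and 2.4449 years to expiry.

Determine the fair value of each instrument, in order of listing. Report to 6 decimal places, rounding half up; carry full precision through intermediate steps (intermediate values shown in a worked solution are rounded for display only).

price(asset 1 put K=214.69) = 21.244336
price(asset 2 put K=168.27) = 24.507510

[asset 1 put K=214.69]
σ√T = 0.3513·√0.6881 = 0.291410
d₁ = (ln(S/K) + (r+σ²/2)T) / (σ√T) = (ln(211.18/214.69) + (0.0657+0.3513²/2)·0.6881) / 0.291410 = (-0.016484 + 0.087668) / 0.291410 = 0.244274
d₂ = d₁ − σ√T = 0.244274 − 0.291410 = -0.047136
e^{−rT} = 0.955798
N(−d₁) = 0.403509,  N(−d₂) = 0.518798
price = K·e^{−rT}·N(−d₂) − S·N(−d₁) = 106.457464 − 85.213128 = 21.244336
[asset 2 put K=168.27]
σ√T = 0.2277·√2.4449 = 0.356036
d₁ = (ln(S/K) + (r+σ²/2)T) / (σ√T) = (ln(134.15/168.27) + (0.0657+0.2277²/2)·2.4449) / 0.356036 = (-0.226611 + 0.224011) / 0.356036 = -0.007304
d₂ = d₁ − σ√T = -0.007304 − 0.356036 = -0.363340
e^{−rT} = 0.851607
N(−d₁) = 0.502914,  N(−d₂) = 0.641825
price = K·e^{−rT}·N(−d₂) − S·N(−d₁) = 91.973421 − 67.465911 = 24.507510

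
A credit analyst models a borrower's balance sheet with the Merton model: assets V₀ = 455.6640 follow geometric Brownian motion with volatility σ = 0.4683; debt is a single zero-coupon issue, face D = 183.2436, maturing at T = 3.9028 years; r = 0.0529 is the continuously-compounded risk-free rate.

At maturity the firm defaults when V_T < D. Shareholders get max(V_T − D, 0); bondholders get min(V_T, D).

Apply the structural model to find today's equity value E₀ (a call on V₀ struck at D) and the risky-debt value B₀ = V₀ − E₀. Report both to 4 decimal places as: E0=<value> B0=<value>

E0=318.9900 B0=136.6740

Equity is a call on the firm's assets struck at D = 183.2436:
d₁ = [ln(V₀/D) + (r + σ²/2)T] / (σ√T)
   = [ln(455.6640/183.2436) + (0.0529 + 0.5·0.4683²)·3.9028] / (0.4683·√3.9028)
   = [0.910939 + 0.634410] / 0.925150 = 1.670376
d₂ = d₁ − σ√T = 1.670376 − 0.925150 = 0.745226
N(d₁) = 0.952578,  N(d₂) = 0.771932,  e^(−rT) = 0.813460
E₀ = V₀·N(d₁) − D·e^(−rT)·N(d₂)
   = 455.6640·0.952578 − 183.2436·0.813460·0.771932 = 318.989959
B₀ = V₀ − E₀ = 455.6640 − 318.989959 = 136.674041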